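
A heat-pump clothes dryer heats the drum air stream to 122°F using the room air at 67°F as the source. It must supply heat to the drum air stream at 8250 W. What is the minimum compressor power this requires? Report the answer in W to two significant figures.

780 W

In absolute terms T_C = 292.59 K and T_H = 323.15 K, so ΔT = 30.56 K.
COP_Carnot = T_H/ΔT = 323.15/30.56 = 10.58.
Ẇ_min = Q̇/COP_Carnot = 8250/10.58 = 780.1 W.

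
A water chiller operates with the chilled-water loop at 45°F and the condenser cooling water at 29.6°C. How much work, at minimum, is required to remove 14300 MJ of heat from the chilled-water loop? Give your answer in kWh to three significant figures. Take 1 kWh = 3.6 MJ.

317 kWh

In absolute terms T_C = 280.37 K and T_H = 302.75 K, so ΔT = 22.38 K.
The reversible limit is COP_R = T_C/ΔT = 12.53, so W_min = Q_C/COP = Q_C·ΔT/T_C.
W_min = 14300 × 22.38/280.37 = 1141 MJ = 317.0 kWh.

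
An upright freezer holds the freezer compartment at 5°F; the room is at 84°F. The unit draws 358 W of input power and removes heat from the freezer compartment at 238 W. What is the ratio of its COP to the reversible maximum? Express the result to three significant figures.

0.113

COP_actual = Q̇_C/Ẇ = 238.0/358.0 = 0.6648.
In absolute terms T_C = 258.15 K and T_H = 302.04 K, so ΔT = 43.89 K.
COP_Carnot = T_C/ΔT = 258.15/43.89 = 5.882.
η_II = COP_actual/COP_Carnot = 0.6648/5.882 = 0.1130.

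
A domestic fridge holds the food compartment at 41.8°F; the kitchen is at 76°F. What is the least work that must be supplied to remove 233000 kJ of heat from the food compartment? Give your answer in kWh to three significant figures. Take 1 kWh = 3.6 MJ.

In absolute terms T_C = 278.59 K and T_H = 297.59 K, so ΔT = 19.00 K.
The reversible limit is COP_R = T_C/ΔT = 14.66, so W_min = Q_C/COP = Q_C·ΔT/T_C.
W_min = 233000 × 19.00/278.59 = 15890 kJ = 4.414 kWh.

4.41 kWh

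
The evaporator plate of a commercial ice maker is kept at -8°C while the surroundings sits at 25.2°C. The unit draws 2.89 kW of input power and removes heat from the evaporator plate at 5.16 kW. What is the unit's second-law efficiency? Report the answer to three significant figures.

COP_actual = Q̇_C/Ẇ = 5.160/2.890 = 1.785.
In absolute terms T_C = 265.15 K and T_H = 298.35 K, so ΔT = 33.20 K.
COP_Carnot = T_C/ΔT = 265.15/33.20 = 7.986.
η_II = COP_actual/COP_Carnot = 1.785/7.986 = 0.2236.

0.224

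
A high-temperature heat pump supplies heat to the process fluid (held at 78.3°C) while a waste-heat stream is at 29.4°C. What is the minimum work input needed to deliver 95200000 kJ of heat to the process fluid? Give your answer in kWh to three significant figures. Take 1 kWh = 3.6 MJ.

In absolute terms T_C = 302.55 K and T_H = 351.45 K, so ΔT = 48.90 K.
The reversible limit is COP_HP = T_H/ΔT = 7.187, so W_min = Q_H/COP = Q_H·ΔT/T_H.
W_min = 95200000 × 48.90/351.45 = 13250000 kJ = 3679 kWh.

3680 kWh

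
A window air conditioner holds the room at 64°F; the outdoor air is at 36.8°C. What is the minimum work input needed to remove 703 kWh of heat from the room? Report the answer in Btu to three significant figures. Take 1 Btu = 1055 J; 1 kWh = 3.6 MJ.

In absolute terms T_C = 290.93 K and T_H = 309.95 K, so ΔT = 19.02 K.
The reversible limit is COP_R = T_C/ΔT = 15.29, so W_min = Q_C/COP = Q_C·ΔT/T_C.
W_min = 703.0 × 19.02/290.93 = 45.97 kWh = 156800 Btu.

157000 Btu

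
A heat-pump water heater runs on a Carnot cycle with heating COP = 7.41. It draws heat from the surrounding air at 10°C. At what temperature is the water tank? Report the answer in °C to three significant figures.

COP_HP = T_H/(T_H − T_C) rearranges to T_H = COP·T_C/(COP − 1).
With T_C = 283.15 K, T_H = 7.41 × 283.15/6.410 = 327.32 K.
Converting, 327.32 K = 54.17°C.

54.2 °C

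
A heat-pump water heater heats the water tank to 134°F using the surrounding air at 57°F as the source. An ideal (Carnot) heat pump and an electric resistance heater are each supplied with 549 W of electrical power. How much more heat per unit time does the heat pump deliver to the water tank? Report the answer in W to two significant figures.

3700 W

In absolute terms T_C = 287.04 K and T_H = 329.82 K, so ΔT = 42.78 K.
COP_Carnot = T_H/ΔT = 329.82/42.78 = 7.710.
The heat pump delivers Q̇_H = COP × Ẇ = 4233 W; the resistance heater delivers Ẇ = 549.0 W.
Extra = (COP − 1)·Ẇ = 3684 W.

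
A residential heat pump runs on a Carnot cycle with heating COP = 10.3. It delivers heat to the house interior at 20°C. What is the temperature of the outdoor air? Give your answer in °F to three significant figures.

16.8 °F

COP_HP = T_H/(T_H − T_C) gives T_H − T_C = T_H/COP.
With T_H = 293.15 K, T_C = 293.15 × (1 − 1/10.3) = 264.69 K.
Converting, 264.69 K = 16.77°F.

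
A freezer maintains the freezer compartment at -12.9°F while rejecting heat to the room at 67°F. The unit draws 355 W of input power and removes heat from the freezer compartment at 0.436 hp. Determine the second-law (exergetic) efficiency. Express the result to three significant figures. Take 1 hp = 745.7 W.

Converting, Q̇_C = 0.4360 hp = 325.1 W, so COP_actual = Q̇_C/Ẇ = 325.1/355.0 = 0.9158.
In absolute terms T_C = 248.21 K and T_H = 292.59 K, so ΔT = 44.39 K.
COP_Carnot = T_C/ΔT = 248.21/44.39 = 5.592.
η_II = COP_actual/COP_Carnot = 0.9158/5.592 = 0.1638.

0.164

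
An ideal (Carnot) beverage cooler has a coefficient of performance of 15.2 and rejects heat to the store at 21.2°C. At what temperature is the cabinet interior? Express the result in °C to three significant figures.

3.03 °C

For a Carnot refrigerator COP_R = T_C/(T_H − T_C), so T_C = COP·T_H/(1 + COP).
With T_H = 294.35 K, T_C = 15.2 × 294.35/16.20 = 276.18 K.
Converting, 276.18 K = 3.03°C.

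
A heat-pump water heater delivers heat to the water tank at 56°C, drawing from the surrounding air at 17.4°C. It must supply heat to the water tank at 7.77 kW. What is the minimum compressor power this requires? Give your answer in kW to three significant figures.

In absolute terms T_C = 290.55 K and T_H = 329.15 K, so ΔT = 38.60 K.
COP_Carnot = T_H/ΔT = 329.15/38.60 = 8.527.
Ẇ_min = Q̇/COP_Carnot = 7.770/8.527 = 0.9112 kW.

0.911 kW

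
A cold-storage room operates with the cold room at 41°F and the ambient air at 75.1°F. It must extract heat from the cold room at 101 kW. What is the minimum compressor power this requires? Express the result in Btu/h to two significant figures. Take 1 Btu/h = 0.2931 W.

In absolute terms T_C = 278.15 K and T_H = 297.09 K, so ΔT = 18.94 K.
COP_Carnot = T_C/ΔT = 278.15/18.94 = 14.68.
Ẇ_min = Q̇/COP_Carnot = 101.0/14.68 = 6.879 kW = 23470 Btu/h.

23000 Btu/h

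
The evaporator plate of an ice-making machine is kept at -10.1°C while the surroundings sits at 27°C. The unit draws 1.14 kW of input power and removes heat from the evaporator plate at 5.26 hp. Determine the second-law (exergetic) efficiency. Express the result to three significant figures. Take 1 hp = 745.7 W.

0.485

Converting, Q̇_C = 5.260 hp = 3.922 kW, so COP_actual = Q̇_C/Ẇ = 3.922/1.140 = 3.441.
In absolute terms T_C = 263.05 K and T_H = 300.15 K, so ΔT = 37.10 K.
COP_Carnot = T_C/ΔT = 263.05/37.10 = 7.090.
η_II = COP_actual/COP_Carnot = 3.441/7.090 = 0.4853.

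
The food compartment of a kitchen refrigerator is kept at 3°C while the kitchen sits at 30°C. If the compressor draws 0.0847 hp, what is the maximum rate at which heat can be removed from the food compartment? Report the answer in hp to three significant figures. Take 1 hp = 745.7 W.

In absolute terms T_C = 276.15 K and T_H = 303.15 K, so ΔT = 27.00 K.
COP_Carnot = T_C/ΔT = 276.15/27.00 = 10.23.
Q̇_max = COP_Carnot × Ẇ = 10.23 × 0.08470 hp = 0.8663 hp.

0.866 hp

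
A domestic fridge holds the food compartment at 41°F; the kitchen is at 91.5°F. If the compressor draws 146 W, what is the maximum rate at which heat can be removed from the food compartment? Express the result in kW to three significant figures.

1.45 kW

In absolute terms T_C = 278.15 K and T_H = 306.21 K, so ΔT = 28.06 K.
COP_Carnot = T_C/ΔT = 278.15/28.06 = 9.914.
Q̇_max = COP_Carnot × Ẇ = 9.914 × 146.0 W = 1447 W = 1.447 kW.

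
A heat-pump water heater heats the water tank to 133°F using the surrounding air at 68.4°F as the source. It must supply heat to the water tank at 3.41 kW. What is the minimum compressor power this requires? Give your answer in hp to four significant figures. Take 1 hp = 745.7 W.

0.4984 hp

In absolute terms T_C = 293.37 K and T_H = 329.26 K, so ΔT = 35.89 K.
COP_Carnot = T_H/ΔT = 329.26/35.89 = 9.174.
Ẇ_min = Q̇/COP_Carnot = 3.410/9.174 = 0.3717 kW = 0.4984 hp.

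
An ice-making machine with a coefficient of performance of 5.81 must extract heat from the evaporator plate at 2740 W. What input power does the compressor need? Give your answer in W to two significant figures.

470 W

Ẇ = Q̇_C/COP = 2740/5.81 = 471.6 W.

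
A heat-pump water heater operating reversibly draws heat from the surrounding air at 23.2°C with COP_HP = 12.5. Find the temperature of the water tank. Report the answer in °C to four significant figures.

COP_HP = T_H/(T_H − T_C) rearranges to T_H = COP·T_C/(COP − 1).
With T_C = 296.35 K, T_H = 12.5 × 296.35/11.50 = 322.12 K.
Converting, 322.12 K = 48.97°C.

48.97 °C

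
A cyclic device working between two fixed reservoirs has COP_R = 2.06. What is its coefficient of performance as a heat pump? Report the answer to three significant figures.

The first law on one cycle gives Q_H = Q_C + W, so Q_H/W = Q_C/W + 1.
COP_HP = COP_R + 1 = 2.06 + 1 = 3.06.

3.06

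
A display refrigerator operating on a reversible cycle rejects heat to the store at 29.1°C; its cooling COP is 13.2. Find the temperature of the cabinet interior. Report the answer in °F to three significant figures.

For a Carnot refrigerator COP_R = T_C/(T_H − T_C), so T_C = COP·T_H/(1 + COP).
With T_H = 302.25 K, T_C = 13.2 × 302.25/14.20 = 280.96 K.
Converting, 280.96 K = 46.07°F.

46.1 °F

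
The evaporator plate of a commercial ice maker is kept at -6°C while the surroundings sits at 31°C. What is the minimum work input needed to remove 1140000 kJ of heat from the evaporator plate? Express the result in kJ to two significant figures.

160000 kJ

In absolute terms T_C = 267.15 K and T_H = 304.15 K, so ΔT = 37.00 K.
The reversible limit is COP_R = T_C/ΔT = 7.220, so W_min = Q_C/COP = Q_C·ΔT/T_C.
W_min = 1140000 × 37.00/267.15 = 157900 kJ.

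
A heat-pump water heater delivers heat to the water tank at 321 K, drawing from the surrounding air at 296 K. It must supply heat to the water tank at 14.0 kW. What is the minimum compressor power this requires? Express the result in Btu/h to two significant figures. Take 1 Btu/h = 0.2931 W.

3700 Btu/h

The reservoir spacing is ΔT = 321 − 296 = 25.00 K.
COP_Carnot = T_H/ΔT = 321.00/25.00 = 12.84.
Ẇ_min = Q̇/COP_Carnot = 14.00/12.84 = 1.090 kW = 3720 Btu/h.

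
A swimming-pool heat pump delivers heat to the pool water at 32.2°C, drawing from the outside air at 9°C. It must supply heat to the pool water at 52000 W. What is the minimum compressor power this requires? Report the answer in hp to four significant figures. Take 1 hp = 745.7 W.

5.298 hp

In absolute terms T_C = 282.15 K and T_H = 305.35 K, so ΔT = 23.20 K.
COP_Carnot = T_H/ΔT = 305.35/23.20 = 13.16.
Ẇ_min = Q̇/COP_Carnot = 52000/13.16 = 3951 W = 5.298 hp.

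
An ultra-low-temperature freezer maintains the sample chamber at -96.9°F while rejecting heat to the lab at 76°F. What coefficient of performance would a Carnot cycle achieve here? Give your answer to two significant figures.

2.1

In absolute terms T_C = 201.54 K and T_H = 297.59 K, so ΔT = 96.06 K.
For a reversible cycle, COP_Carnot = T_C/ΔT = 201.54/96.06 = 2.098.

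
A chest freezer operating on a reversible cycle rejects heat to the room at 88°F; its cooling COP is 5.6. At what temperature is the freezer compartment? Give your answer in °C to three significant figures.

For a Carnot refrigerator COP_R = T_C/(T_H − T_C), so T_C = COP·T_H/(1 + COP).
With T_H = 304.26 K, T_C = 5.6 × 304.26/6.600 = 258.16 K.
Converting, 258.16 K = -14.99°C.

-15.0 °C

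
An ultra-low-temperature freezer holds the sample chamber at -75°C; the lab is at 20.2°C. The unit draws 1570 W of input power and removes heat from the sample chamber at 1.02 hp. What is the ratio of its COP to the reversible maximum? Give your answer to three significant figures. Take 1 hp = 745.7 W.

Converting, Q̇_C = 1.020 hp = 760.6 W, so COP_actual = Q̇_C/Ẇ = 760.6/1570 = 0.4845.
In absolute terms T_C = 198.15 K and T_H = 293.35 K, so ΔT = 95.20 K.
COP_Carnot = T_C/ΔT = 198.15/95.20 = 2.081.
η_II = COP_actual/COP_Carnot = 0.4845/2.081 = 0.2328.

0.233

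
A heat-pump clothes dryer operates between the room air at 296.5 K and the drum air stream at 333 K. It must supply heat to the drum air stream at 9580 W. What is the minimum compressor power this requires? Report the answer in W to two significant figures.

1100 W

The reservoir spacing is ΔT = 333 − 296.5 = 36.50 K.
COP_Carnot = T_H/ΔT = 333.00/36.50 = 9.123.
Ẇ_min = Q̇/COP_Carnot = 9580/9.123 = 1050 W.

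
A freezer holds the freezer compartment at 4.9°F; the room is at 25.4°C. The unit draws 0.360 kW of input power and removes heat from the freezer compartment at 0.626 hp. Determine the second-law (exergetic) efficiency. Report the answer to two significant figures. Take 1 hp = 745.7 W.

0.20

Converting, Q̇_C = 0.6260 hp = 0.4668 kW, so COP_actual = Q̇_C/Ẇ = 0.4668/0.3600 = 1.297.
In absolute terms T_C = 258.09 K and T_H = 298.55 K, so ΔT = 40.46 K.
COP_Carnot = T_C/ΔT = 258.09/40.46 = 6.380.
η_II = COP_actual/COP_Carnot = 1.297/6.380 = 0.2033.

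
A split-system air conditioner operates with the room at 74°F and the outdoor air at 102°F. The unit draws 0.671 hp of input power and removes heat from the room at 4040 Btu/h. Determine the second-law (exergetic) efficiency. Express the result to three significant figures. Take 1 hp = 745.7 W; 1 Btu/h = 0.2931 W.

Converting, Q̇_C = 4040 Btu/h = 1.588 hp, so COP_actual = Q̇_C/Ẇ = 1.588/0.6710 = 2.367.
In absolute terms T_C = 296.48 K and T_H = 312.04 K, so ΔT = 15.56 K.
COP_Carnot = T_C/ΔT = 296.48/15.56 = 19.06.
η_II = COP_actual/COP_Carnot = 2.367/19.06 = 0.1242.

0.124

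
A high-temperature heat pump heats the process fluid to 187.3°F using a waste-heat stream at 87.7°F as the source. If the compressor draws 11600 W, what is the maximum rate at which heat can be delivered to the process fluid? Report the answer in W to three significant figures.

75300 W

In absolute terms T_C = 304.09 K and T_H = 359.43 K, so ΔT = 55.33 K.
COP_Carnot = T_H/ΔT = 359.43/55.33 = 6.496.
Q̇_max = COP_Carnot × Ẇ = 6.496 × 11600 W = 75350 W.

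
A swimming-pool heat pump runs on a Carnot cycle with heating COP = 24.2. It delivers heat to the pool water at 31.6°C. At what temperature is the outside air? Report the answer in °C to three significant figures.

19.0 °C

COP_HP = T_H/(T_H − T_C) gives T_H − T_C = T_H/COP.
With T_H = 304.75 K, T_C = 304.75 × (1 − 1/24.2) = 292.16 K.
Converting, 292.16 K = 19.01°C.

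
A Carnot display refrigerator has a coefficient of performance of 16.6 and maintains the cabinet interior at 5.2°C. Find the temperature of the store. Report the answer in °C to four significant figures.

21.97 °C

COP_R = T_C/(T_H − T_C) gives T_H − T_C = T_C/COP.
With T_C = 278.35 K, T_H = 278.35 × (1 + 1/16.6) = 295.12 K.
Converting, 295.12 K = 21.97°C.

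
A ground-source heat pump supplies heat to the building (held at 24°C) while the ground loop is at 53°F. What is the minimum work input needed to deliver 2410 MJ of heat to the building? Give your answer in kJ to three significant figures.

100000 kJ

In absolute terms T_C = 284.82 K and T_H = 297.15 K, so ΔT = 12.33 K.
The reversible limit is COP_HP = T_H/ΔT = 24.09, so W_min = Q_H/COP = Q_H·ΔT/T_H.
W_min = 2410 × 12.33/297.15 = 100.0 MJ = 100000 kJ.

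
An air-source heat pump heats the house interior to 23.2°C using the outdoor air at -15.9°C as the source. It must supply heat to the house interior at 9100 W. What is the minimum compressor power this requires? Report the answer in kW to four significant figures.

1.201 kW

In absolute terms T_C = 257.25 K and T_H = 296.35 K, so ΔT = 39.10 K.
COP_Carnot = T_H/ΔT = 296.35/39.10 = 7.579.
Ẇ_min = Q̇/COP_Carnot = 9100/7.579 = 1201 W = 1.201 kW.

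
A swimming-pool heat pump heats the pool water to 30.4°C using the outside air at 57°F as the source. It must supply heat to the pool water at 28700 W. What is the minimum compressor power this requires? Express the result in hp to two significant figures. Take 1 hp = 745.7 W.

In absolute terms T_C = 287.04 K and T_H = 303.55 K, so ΔT = 16.51 K.
COP_Carnot = T_H/ΔT = 303.55/16.51 = 18.38.
Ẇ_min = Q̇/COP_Carnot = 28700/18.38 = 1561 W = 2.093 hp.

2.1 hp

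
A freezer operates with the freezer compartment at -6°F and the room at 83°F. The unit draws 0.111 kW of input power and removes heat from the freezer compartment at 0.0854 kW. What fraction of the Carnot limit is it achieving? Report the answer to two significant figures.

0.15

COP_actual = Q̇_C/Ẇ = 0.08540/0.1110 = 0.7694.
In absolute terms T_C = 252.04 K and T_H = 301.48 K, so ΔT = 49.44 K.
COP_Carnot = T_C/ΔT = 252.04/49.44 = 5.097.
η_II = COP_actual/COP_Carnot = 0.7694/5.097 = 0.1509.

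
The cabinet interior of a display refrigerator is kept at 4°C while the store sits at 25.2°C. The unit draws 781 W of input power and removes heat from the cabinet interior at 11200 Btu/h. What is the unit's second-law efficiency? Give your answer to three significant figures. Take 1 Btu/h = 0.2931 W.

Converting, Q̇_C = 11200 Btu/h = 3283 W, so COP_actual = Q̇_C/Ẇ = 3283/781.0 = 4.203.
In absolute terms T_C = 277.15 K and T_H = 298.35 K, so ΔT = 21.20 K.
COP_Carnot = T_C/ΔT = 277.15/21.20 = 13.07.
η_II = COP_actual/COP_Carnot = 4.203/13.07 = 0.3215.

0.322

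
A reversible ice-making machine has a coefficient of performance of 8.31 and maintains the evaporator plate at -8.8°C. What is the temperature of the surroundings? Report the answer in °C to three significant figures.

COP_R = T_C/(T_H − T_C) gives T_H − T_C = T_C/COP.
With T_C = 264.35 K, T_H = 264.35 × (1 + 1/8.31) = 296.16 K.
Converting, 296.16 K = 23.01°C.

23.0 °C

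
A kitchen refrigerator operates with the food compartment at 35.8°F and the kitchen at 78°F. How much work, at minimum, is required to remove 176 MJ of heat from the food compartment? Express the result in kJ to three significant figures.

15000 kJ

In absolute terms T_C = 275.26 K and T_H = 298.71 K, so ΔT = 23.44 K.
The reversible limit is COP_R = T_C/ΔT = 11.74, so W_min = Q_C/COP = Q_C·ΔT/T_C.
W_min = 176.0 × 23.44/275.26 = 14.99 MJ = 14990 kJ.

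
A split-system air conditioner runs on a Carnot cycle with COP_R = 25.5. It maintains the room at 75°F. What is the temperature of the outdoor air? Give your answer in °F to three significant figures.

96.0 °F

COP_R = T_C/(T_H − T_C) gives T_H − T_C = T_C/COP.
With T_C = 297.04 K, T_H = 297.04 × (1 + 1/25.5) = 308.69 K.
Converting, 308.69 K = 95.97°F.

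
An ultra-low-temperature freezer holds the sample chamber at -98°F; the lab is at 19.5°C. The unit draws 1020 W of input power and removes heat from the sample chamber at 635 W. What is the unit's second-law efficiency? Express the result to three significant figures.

COP_actual = Q̇_C/Ẇ = 635.0/1020 = 0.6225.
In absolute terms T_C = 200.93 K and T_H = 292.65 K, so ΔT = 91.72 K.
COP_Carnot = T_C/ΔT = 200.93/91.72 = 2.191.
η_II = COP_actual/COP_Carnot = 0.6225/2.191 = 0.2842.

0.284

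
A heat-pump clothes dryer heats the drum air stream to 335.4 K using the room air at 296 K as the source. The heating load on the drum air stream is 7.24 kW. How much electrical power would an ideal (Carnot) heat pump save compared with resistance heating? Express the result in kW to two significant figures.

6.4 kW

The reservoir spacing is ΔT = 335.4 − 296 = 39.40 K.
COP_Carnot = T_H/ΔT = 335.40/39.40 = 8.513.
Resistance heating needs Ẇ_res = Q̇_H = 7.240 kW; the reversible heat pump needs only Ẇ_hp = Q̇_H/COP = 0.8505 kW.
Saving = 7.240 − 0.8505 = 6.390 kW.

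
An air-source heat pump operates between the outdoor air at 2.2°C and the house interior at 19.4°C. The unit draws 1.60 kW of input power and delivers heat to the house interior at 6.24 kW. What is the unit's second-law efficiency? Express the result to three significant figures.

COP_actual = Q̇_H/Ẇ = 6.240/1.600 = 3.900.
In absolute terms T_C = 275.35 K and T_H = 292.55 K, so ΔT = 17.20 K.
COP_Carnot = T_H/ΔT = 292.55/17.20 = 17.01.
η_II = COP_actual/COP_Carnot = 3.900/17.01 = 0.2293.

0.229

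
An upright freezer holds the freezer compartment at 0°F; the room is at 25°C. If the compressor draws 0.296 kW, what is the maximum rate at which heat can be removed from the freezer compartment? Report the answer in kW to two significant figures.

In absolute terms T_C = 255.37 K and T_H = 298.15 K, so ΔT = 42.78 K.
COP_Carnot = T_C/ΔT = 255.37/42.78 = 5.970.
Q̇_max = COP_Carnot × Ẇ = 5.970 × 0.2960 kW = 1.767 kW.

1.8 kW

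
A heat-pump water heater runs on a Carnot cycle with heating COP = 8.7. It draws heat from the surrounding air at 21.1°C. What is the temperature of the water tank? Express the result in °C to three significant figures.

59.3 °C

COP_HP = T_H/(T_H − T_C) rearranges to T_H = COP·T_C/(COP − 1).
With T_C = 294.25 K, T_H = 8.7 × 294.25/7.700 = 332.46 K.
Converting, 332.46 K = 59.31°C.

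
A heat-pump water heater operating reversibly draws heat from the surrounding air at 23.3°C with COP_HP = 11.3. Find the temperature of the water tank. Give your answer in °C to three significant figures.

COP_HP = T_H/(T_H − T_C) rearranges to T_H = COP·T_C/(COP − 1).
With T_C = 296.45 K, T_H = 11.3 × 296.45/10.30 = 325.23 K.
Converting, 325.23 K = 52.08°C.

52.1 °C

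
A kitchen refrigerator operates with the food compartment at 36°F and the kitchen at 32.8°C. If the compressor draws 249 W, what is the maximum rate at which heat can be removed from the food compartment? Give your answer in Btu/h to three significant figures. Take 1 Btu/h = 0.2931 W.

7650 Btu/h

In absolute terms T_C = 275.37 K and T_H = 305.95 K, so ΔT = 30.58 K.
COP_Carnot = T_C/ΔT = 275.37/30.58 = 9.006.
Q̇_max = COP_Carnot × Ẇ = 9.006 × 249.0 W = 2242 W = 7651 Btu/h.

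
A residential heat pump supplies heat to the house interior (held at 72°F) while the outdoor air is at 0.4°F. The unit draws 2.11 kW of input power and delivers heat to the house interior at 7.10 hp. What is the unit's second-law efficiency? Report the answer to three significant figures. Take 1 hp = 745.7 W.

Converting, Q̇_H = 7.100 hp = 5.294 kW, so COP_actual = Q̇_H/Ẇ = 5.294/2.110 = 2.509.
In absolute terms T_C = 255.59 K and T_H = 295.37 K, so ΔT = 39.78 K.
COP_Carnot = T_H/ΔT = 295.37/39.78 = 7.426.
η_II = COP_actual/COP_Carnot = 2.509/7.426 = 0.3379.

0.338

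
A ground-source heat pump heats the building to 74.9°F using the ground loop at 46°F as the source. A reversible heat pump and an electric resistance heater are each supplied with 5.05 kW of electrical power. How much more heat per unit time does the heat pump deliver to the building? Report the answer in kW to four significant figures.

88.36 kW

In absolute terms T_C = 280.93 K and T_H = 296.98 K, so ΔT = 16.06 K.
COP_Carnot = T_H/ΔT = 296.98/16.06 = 18.50.
The heat pump delivers Q̇_H = COP × Ẇ = 93.41 kW; the resistance heater delivers Ẇ = 5.050 kW.
Extra = (COP − 1)·Ẇ = 88.36 kW.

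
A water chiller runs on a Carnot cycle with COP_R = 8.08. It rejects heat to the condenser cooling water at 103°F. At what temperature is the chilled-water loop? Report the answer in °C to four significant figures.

5.018 °C

For a Carnot refrigerator COP_R = T_C/(T_H − T_C), so T_C = COP·T_H/(1 + COP).
With T_H = 312.59 K, T_C = 8.08 × 312.59/9.080 = 278.17 K.
Converting, 278.17 K = 5.02°C.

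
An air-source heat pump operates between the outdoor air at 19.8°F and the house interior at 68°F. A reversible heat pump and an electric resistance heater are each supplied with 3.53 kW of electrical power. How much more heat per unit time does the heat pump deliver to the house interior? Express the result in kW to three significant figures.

In absolute terms T_C = 266.37 K and T_H = 293.15 K, so ΔT = 26.78 K.
COP_Carnot = T_H/ΔT = 293.15/26.78 = 10.95.
The heat pump delivers Q̇_H = COP × Ẇ = 38.64 kW; the resistance heater delivers Ẇ = 3.530 kW.
Extra = (COP − 1)·Ẇ = 35.11 kW.

35.1 kW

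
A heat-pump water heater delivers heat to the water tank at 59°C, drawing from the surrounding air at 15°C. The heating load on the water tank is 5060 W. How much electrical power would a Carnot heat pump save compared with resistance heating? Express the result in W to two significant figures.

4400 W

In absolute terms T_C = 288.15 K and T_H = 332.15 K, so ΔT = 44.00 K.
COP_Carnot = T_H/ΔT = 332.15/44.00 = 7.549.
Resistance heating needs Ẇ_res = Q̇_H = 5060 W; the reversible heat pump needs only Ẇ_hp = Q̇_H/COP = 670.3 W.
Saving = 5060 − 670.3 = 4390 W.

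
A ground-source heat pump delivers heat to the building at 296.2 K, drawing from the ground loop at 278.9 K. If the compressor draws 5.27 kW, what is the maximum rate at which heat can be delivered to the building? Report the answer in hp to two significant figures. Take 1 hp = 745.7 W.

The reservoir spacing is ΔT = 296.2 − 278.9 = 17.30 K.
COP_Carnot = T_H/ΔT = 296.20/17.30 = 17.12.
Q̇_max = COP_Carnot × Ẇ = 17.12 × 5.270 kW = 90.23 kW = 121.0 hp.

120 hp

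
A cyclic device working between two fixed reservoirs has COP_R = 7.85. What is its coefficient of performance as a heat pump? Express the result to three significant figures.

The first law on one cycle gives Q_H = Q_C + W, so Q_H/W = Q_C/W + 1.
COP_HP = COP_R + 1 = 7.85 + 1 = 8.85.

8.85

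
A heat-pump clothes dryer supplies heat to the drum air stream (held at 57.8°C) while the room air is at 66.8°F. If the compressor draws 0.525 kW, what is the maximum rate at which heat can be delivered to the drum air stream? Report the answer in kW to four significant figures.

4.517 kW

In absolute terms T_C = 292.48 K and T_H = 330.95 K, so ΔT = 38.47 K.
COP_Carnot = T_H/ΔT = 330.95/38.47 = 8.604.
Q̇_max = COP_Carnot × Ẇ = 8.604 × 0.5250 kW = 4.517 kW.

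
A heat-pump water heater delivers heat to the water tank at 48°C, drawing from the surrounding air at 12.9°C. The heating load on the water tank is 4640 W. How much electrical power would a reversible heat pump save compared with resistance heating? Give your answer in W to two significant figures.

In absolute terms T_C = 286.05 K and T_H = 321.15 K, so ΔT = 35.10 K.
COP_Carnot = T_H/ΔT = 321.15/35.10 = 9.150.
Resistance heating needs Ẇ_res = Q̇_H = 4640 W; the reversible heat pump needs only Ẇ_hp = Q̇_H/COP = 507.1 W.
Saving = 4640 − 507.1 = 4133 W.

4100 W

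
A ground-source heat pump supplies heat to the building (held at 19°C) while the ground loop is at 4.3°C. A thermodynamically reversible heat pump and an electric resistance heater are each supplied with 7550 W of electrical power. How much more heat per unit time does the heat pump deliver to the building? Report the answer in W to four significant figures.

In absolute terms T_C = 277.45 K and T_H = 292.15 K, so ΔT = 14.70 K.
COP_Carnot = T_H/ΔT = 292.15/14.70 = 19.87.
The heat pump delivers Q̇_H = COP × Ẇ = 150000 W; the resistance heater delivers Ẇ = 7550 W.
Extra = (COP − 1)·Ẇ = 142500 W.

142500 W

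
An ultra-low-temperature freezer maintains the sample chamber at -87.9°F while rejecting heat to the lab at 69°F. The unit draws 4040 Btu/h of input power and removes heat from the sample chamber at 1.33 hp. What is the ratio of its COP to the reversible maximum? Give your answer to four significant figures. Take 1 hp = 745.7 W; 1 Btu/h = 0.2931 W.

Converting, Q̇_C = 1.330 hp = 3384 Btu/h, so COP_actual = Q̇_C/Ẇ = 3384/4040 = 0.8376.
In absolute terms T_C = 206.54 K and T_H = 293.71 K, so ΔT = 87.17 K.
COP_Carnot = T_C/ΔT = 206.54/87.17 = 2.369.
η_II = COP_actual/COP_Carnot = 0.8376/2.369 = 0.3535.

0.3535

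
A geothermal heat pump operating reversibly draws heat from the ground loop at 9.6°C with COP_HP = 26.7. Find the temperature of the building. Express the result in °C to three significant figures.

20.6 °C

COP_HP = T_H/(T_H − T_C) rearranges to T_H = COP·T_C/(COP − 1).
With T_C = 282.75 K, T_H = 26.7 × 282.75/25.70 = 293.75 K.
Converting, 293.75 K = 20.60°C.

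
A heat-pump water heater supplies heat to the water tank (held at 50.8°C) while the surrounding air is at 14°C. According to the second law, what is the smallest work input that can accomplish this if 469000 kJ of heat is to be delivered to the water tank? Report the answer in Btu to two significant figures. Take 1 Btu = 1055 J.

In absolute terms T_C = 287.15 K and T_H = 323.95 K, so ΔT = 36.80 K.
The reversible limit is COP_HP = T_H/ΔT = 8.803, so W_min = Q_H/COP = Q_H·ΔT/T_H.
W_min = 469000 × 36.80/323.95 = 53280 kJ = 50500 Btu.

50000 Btu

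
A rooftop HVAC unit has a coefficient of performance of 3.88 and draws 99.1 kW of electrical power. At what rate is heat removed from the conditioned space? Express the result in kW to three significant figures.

Q̇_C = COP × Ẇ = 3.88 × 99.10 = 384.5 kW.

385 kW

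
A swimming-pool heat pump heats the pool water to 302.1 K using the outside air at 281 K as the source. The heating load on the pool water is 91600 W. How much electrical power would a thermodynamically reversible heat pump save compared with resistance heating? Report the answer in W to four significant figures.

The reservoir spacing is ΔT = 302.1 − 281 = 21.10 K.
COP_Carnot = T_H/ΔT = 302.10/21.10 = 14.32.
Resistance heating needs Ẇ_res = Q̇_H = 91600 W; the reversible heat pump needs only Ẇ_hp = Q̇_H/COP = 6398 W.
Saving = 91600 − 6398 = 85200 W.

85200 W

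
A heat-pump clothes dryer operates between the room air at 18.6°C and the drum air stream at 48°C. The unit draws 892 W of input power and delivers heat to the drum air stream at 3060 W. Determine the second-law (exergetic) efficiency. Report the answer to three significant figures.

0.314

COP_actual = Q̇_H/Ẇ = 3060/892.0 = 3.430.
In absolute terms T_C = 291.75 K and T_H = 321.15 K, so ΔT = 29.40 K.
COP_Carnot = T_H/ΔT = 321.15/29.40 = 10.92.
η_II = COP_actual/COP_Carnot = 3.430/10.92 = 0.3140.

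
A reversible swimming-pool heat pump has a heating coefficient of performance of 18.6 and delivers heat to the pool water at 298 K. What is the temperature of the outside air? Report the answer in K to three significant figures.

282 K

COP_HP = T_H/(T_H − T_C) gives T_H − T_C = T_H/COP.
With T_H = 298.00 K, T_C = 298.00 × (1 − 1/18.6) = 281.98 K.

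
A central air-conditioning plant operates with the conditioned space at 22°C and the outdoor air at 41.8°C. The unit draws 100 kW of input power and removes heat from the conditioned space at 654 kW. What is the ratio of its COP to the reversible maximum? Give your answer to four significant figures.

0.4387

COP_actual = Q̇_C/Ẇ = 654.0/100.0 = 6.540.
In absolute terms T_C = 295.15 K and T_H = 314.95 K, so ΔT = 19.80 K.
COP_Carnot = T_C/ΔT = 295.15/19.80 = 14.91.
η_II = COP_actual/COP_Carnot = 6.540/14.91 = 0.4387.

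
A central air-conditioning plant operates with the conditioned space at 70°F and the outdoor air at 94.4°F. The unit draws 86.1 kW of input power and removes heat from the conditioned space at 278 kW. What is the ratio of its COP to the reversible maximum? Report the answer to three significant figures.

COP_actual = Q̇_C/Ẇ = 278.0/86.10 = 3.229.
In absolute terms T_C = 294.26 K and T_H = 307.82 K, so ΔT = 13.56 K.
COP_Carnot = T_C/ΔT = 294.26/13.56 = 21.71.
η_II = COP_actual/COP_Carnot = 3.229/21.71 = 0.1487.

0.149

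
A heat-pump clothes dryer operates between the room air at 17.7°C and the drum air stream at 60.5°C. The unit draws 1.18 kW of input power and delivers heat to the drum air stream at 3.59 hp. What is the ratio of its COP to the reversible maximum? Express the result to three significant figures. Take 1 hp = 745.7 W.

Converting, Q̇_H = 3.590 hp = 2.677 kW, so COP_actual = Q̇_H/Ẇ = 2.677/1.180 = 2.269.
In absolute terms T_C = 290.85 K and T_H = 333.65 K, so ΔT = 42.80 K.
COP_Carnot = T_H/ΔT = 333.65/42.80 = 7.796.
η_II = COP_actual/COP_Carnot = 2.269/7.796 = 0.2910.

0.291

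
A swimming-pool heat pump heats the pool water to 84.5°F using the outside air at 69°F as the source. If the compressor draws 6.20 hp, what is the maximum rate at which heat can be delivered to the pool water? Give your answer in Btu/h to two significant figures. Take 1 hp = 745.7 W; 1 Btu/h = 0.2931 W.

In absolute terms T_C = 293.71 K and T_H = 302.32 K, so ΔT = 8.611 K.
COP_Carnot = T_H/ΔT = 302.32/8.611 = 35.11.
Q̇_max = COP_Carnot × Ẇ = 35.11 × 6.200 hp = 217.7 hp = 553800 Btu/h.

550000 Btu/h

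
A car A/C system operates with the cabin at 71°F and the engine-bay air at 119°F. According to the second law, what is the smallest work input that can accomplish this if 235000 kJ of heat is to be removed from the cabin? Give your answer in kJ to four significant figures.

21260 kJ

In absolute terms T_C = 294.82 K and T_H = 321.48 K, so ΔT = 26.67 K.
The reversible limit is COP_R = T_C/ΔT = 11.06, so W_min = Q_C/COP = Q_C·ΔT/T_C.
W_min = 235000 × 26.67/294.82 = 21260 kJ.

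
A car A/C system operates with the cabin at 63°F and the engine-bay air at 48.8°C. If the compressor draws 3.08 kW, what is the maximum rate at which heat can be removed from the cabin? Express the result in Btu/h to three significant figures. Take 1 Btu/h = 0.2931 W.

In absolute terms T_C = 290.37 K and T_H = 321.95 K, so ΔT = 31.58 K.
COP_Carnot = T_C/ΔT = 290.37/31.58 = 9.195.
Q̇_max = COP_Carnot × Ẇ = 9.195 × 3.080 kW = 28.32 kW = 96630 Btu/h.

96600 Btu/h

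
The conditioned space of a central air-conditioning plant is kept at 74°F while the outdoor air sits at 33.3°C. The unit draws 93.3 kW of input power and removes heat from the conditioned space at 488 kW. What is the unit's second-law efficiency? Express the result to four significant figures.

COP_actual = Q̇_C/Ẇ = 488.0/93.30 = 5.230.
In absolute terms T_C = 296.48 K and T_H = 306.45 K, so ΔT = 9.967 K.
COP_Carnot = T_C/ΔT = 296.48/9.967 = 29.75.
η_II = COP_actual/COP_Carnot = 5.230/29.75 = 0.1758.

0.1758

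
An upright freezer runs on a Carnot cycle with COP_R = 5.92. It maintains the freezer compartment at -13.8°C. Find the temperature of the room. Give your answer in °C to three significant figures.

30.0 °C

COP_R = T_C/(T_H − T_C) gives T_H − T_C = T_C/COP.
With T_C = 259.35 K, T_H = 259.35 × (1 + 1/5.92) = 303.16 K.
Converting, 303.16 K = 30.01°C.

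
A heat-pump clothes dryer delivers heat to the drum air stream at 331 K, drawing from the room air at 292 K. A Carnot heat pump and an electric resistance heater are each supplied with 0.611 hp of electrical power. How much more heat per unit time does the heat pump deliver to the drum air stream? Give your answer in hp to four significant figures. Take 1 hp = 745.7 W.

4.575 hp

The reservoir spacing is ΔT = 331 − 292 = 39.00 K.
COP_Carnot = T_H/ΔT = 331.00/39.00 = 8.487.
The heat pump delivers Q̇_H = COP × Ẇ = 5.186 hp; the resistance heater delivers Ẇ = 0.6110 hp.
Extra = (COP − 1)·Ẇ = 4.575 hp.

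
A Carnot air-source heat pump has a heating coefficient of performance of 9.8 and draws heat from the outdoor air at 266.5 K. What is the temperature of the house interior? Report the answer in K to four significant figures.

296.8 K

COP_HP = T_H/(T_H − T_C) rearranges to T_H = COP·T_C/(COP − 1).
With T_C = 266.50 K, T_H = 9.8 × 266.50/8.800 = 296.78 K.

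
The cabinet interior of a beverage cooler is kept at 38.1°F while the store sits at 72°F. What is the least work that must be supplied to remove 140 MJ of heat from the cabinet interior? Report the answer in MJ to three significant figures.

9.53 MJ

In absolute terms T_C = 276.54 K and T_H = 295.37 K, so ΔT = 18.83 K.
The reversible limit is COP_R = T_C/ΔT = 14.68, so W_min = Q_C/COP = Q_C·ΔT/T_C.
W_min = 140.0 × 18.83/276.54 = 9.535 MJ.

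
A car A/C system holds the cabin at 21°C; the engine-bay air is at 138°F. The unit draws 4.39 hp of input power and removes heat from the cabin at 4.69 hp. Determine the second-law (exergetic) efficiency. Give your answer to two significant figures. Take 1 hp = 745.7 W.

COP_actual = Q̇_C/Ẇ = 4.690/4.390 = 1.068.
In absolute terms T_C = 294.15 K and T_H = 332.04 K, so ΔT = 37.89 K.
COP_Carnot = T_C/ΔT = 294.15/37.89 = 7.763.
η_II = COP_actual/COP_Carnot = 1.068/7.763 = 0.1376.

0.14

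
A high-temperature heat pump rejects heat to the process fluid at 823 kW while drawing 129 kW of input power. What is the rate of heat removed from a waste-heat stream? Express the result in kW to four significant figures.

For a cyclic device the first law requires Q̇_H = Q̇_C + Ẇ.
Q̇_C = Q̇_H − Ẇ = 694.0 kW.

694.0 kW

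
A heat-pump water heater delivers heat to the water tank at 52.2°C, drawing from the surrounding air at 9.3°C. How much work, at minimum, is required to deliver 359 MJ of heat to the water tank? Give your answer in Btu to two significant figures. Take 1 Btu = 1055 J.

45000 Btu

In absolute terms T_C = 282.45 K and T_H = 325.35 K, so ΔT = 42.90 K.
The reversible limit is COP_HP = T_H/ΔT = 7.584, so W_min = Q_H/COP = Q_H·ΔT/T_H.
W_min = 359.0 × 42.90/325.35 = 47.34 MJ = 44870 Btu.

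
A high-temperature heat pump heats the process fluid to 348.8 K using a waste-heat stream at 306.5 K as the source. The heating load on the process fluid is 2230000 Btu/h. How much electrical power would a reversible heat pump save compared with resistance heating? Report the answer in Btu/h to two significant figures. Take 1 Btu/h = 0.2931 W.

2000000 Btu/h

The reservoir spacing is ΔT = 348.8 − 306.5 = 42.30 K.
COP_Carnot = T_H/ΔT = 348.80/42.30 = 8.246.
Resistance heating needs Ẇ_res = Q̇_H = 2230000 Btu/h; the reversible heat pump needs only Ẇ_hp = Q̇_H/COP = 270400 Btu/h.
Saving = 2230000 − 270400 = 1960000 Btu/h.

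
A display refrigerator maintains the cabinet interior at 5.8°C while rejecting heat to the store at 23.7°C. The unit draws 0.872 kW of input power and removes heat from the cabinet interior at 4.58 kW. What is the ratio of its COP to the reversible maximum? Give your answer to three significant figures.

COP_actual = Q̇_C/Ẇ = 4.580/0.8720 = 5.252.
In absolute terms T_C = 278.95 K and T_H = 296.85 K, so ΔT = 17.90 K.
COP_Carnot = T_C/ΔT = 278.95/17.90 = 15.58.
η_II = COP_actual/COP_Carnot = 5.252/15.58 = 0.3370.

0.337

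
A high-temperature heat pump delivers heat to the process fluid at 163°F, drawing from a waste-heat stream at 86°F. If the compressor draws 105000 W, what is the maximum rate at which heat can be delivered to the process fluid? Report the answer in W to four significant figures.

In absolute terms T_C = 303.15 K and T_H = 345.93 K, so ΔT = 42.78 K.
COP_Carnot = T_H/ΔT = 345.93/42.78 = 8.087.
Q̇_max = COP_Carnot × Ẇ = 8.087 × 105000 W = 849100 W.

849100 W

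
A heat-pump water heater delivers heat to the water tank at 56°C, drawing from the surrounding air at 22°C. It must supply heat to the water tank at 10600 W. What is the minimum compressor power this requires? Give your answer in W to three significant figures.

In absolute terms T_C = 295.15 K and T_H = 329.15 K, so ΔT = 34.00 K.
COP_Carnot = T_H/ΔT = 329.15/34.00 = 9.681.
Ẇ_min = Q̇/COP_Carnot = 10600/9.681 = 1095 W.

1090 W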